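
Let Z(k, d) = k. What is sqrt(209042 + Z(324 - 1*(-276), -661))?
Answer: sqrt(209642) ≈ 457.87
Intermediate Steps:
sqrt(209042 + Z(324 - 1*(-276), -661)) = sqrt(209042 + (324 - 1*(-276))) = sqrt(209042 + (324 + 276)) = sqrt(209042 + 600) = sqrt(209642)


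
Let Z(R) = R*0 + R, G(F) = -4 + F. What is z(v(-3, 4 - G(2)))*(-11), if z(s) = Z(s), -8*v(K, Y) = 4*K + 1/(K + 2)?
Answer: -143/8 ≈ -17.875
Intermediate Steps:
Z(R) = R (Z(R) = 0 + R = R)
v(K, Y) = -K/2 - 1/(8*(2 + K)) (v(K, Y) = -(4*K + 1/(K + 2))/8 = -(4*K + 1/(2 + K))/8 = -(1/(2 + K) + 4*K)/8 = -K/2 - 1/(8*(2 + K)))
z(s) = s
z(v(-3, 4 - G(2)))*(-11) = ((-1/8 - 1*(-3) - 1/2*(-3)**2)/(2 - 3))*(-11) = ((-1/8 + 3 - 1/2*9)/(-1))*(-11) = -(-1/8 + 3 - 9/2)*(-11) = -1*(-13/8)*(-11) = (13/8)*(-11) = -143/8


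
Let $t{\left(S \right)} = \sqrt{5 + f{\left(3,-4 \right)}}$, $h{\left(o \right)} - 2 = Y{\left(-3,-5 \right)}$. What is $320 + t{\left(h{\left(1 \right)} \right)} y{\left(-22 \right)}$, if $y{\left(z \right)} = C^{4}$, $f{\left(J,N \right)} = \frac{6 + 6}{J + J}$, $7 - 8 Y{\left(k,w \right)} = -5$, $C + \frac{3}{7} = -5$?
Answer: $320 + \frac{2085136 \sqrt{7}}{2401} \approx 2617.7$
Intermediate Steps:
$C = - \frac{38}{7}$ ($C = - \frac{3}{7} - 5 = - \frac{38}{7} \approx -5.4286$)
$Y{\left(k,w \right)} = \frac{3}{2}$ ($Y{\left(k,w \right)} = \frac{7}{8} - - \frac{5}{8} = \frac{7}{8} + \frac{5}{8} = \frac{3}{2}$)
$f{\left(J,N \right)} = \frac{6}{J}$ ($f{\left(J,N \right)} = \frac{12}{2 J} = 12 \frac{1}{2 J} = \frac{6}{J}$)
$h{\left(o \right)} = \frac{7}{2}$ ($h{\left(o \right)} = 2 + \frac{3}{2} = \frac{7}{2}$)
$t{\left(S \right)} = \sqrt{7}$ ($t{\left(S \right)} = \sqrt{5 + \frac{6}{3}} = \sqrt{5 + 6 \cdot \frac{1}{3}} = \sqrt{5 + 2} = \sqrt{7}$)
$y{\left(z \right)} = \frac{2085136}{2401}$ ($y{\left(z \right)} = \left(- \frac{38}{7}\right)^{4} = \frac{2085136}{2401}$)
$320 + t{\left(h{\left(1 \right)} \right)} y{\left(-22 \right)} = 320 + \sqrt{7} \cdot \frac{2085136}{2401} = 320 + \frac{2085136 \sqrt{7}}{2401}$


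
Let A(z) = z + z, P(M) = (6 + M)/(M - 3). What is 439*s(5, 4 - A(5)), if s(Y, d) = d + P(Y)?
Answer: -439/2 ≈ -219.50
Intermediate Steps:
P(M) = (6 + M)/(-3 + M)
A(z) = 2*z
s(Y, d) = d + (6 + Y)/(-3 + Y)
439*s(5, 4 - A(5)) = 439*((6 + 5 + (4 - 2*5)*(-3 + 5))/(-3 + 5)) = 439*((6 + 5 + (4 - 1*10)*2)/2) = 439*((6 + 5 + (4 - 10)*2)/2) = 439*((6 + 5 - 6*2)/2) = 439*((6 + 5 - 12)/2) = 439*((½)*(-1)) = 439*(-½) = -439/2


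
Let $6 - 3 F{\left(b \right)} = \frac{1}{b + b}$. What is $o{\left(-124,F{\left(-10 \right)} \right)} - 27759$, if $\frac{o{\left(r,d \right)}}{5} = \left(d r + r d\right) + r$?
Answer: $- \frac{92639}{3} \approx -30880.0$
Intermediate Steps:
$F{\left(b \right)} = 2 - \frac{1}{6 b}$ ($F{\left(b \right)} = 2 - \frac{1}{3 \left(b + b\right)} = 2 - \frac{1}{3 \cdot 2 b} = 2 - \frac{\frac{1}{2} \frac{1}{b}}{3} = 2 - \frac{1}{6 b}$)
$o{\left(r,d \right)} = 5 r + 10 d r$ ($o{\left(r,d \right)} = 5 \left(\left(d r + r d\right) + r\right) = 5 \left(\left(d r + d r\right) + r\right) = 5 \left(2 d r + r\right) = 5 \left(r + 2 d r\right) = 5 r + 10 d r$)
$o{\left(-124,F{\left(-10 \right)} \right)} - 27759 = 5 \left(-124\right) \left(1 + 2 \left(2 - \frac{1}{6 \left(-10\right)}\right)\right) - 27759 = 5 \left(-124\right) \left(1 + 2 \left(2 - - \frac{1}{60}\right)\right) - 27759 = 5 \left(-124\right) \left(1 + 2 \left(2 + \frac{1}{60}\right)\right) - 27759 = 5 \left(-124\right) \left(1 + 2 \cdot \frac{121}{60}\right) - 27759 = 5 \left(-124\right) \left(1 + \frac{121}{30}\right) - 27759 = 5 \left(-124\right) \frac{151}{30} - 27759 = - \frac{9362}{3} - 27759 = - \frac{92639}{3}$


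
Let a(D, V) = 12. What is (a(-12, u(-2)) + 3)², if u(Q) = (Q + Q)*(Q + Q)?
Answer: 225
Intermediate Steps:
u(Q) = 4*Q² (u(Q) = (2*Q)*(2*Q) = 4*Q²)
(a(-12, u(-2)) + 3)² = (12 + 3)² = 15² = 225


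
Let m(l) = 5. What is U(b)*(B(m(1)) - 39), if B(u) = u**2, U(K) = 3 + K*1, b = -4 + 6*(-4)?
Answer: 350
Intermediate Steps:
b = -28 (b = -4 - 24 = -28)
U(K) = 3 + K
U(b)*(B(m(1)) - 39) = (3 - 28)*(5**2 - 39) = -25*(25 - 39) = -25*(-14) = 350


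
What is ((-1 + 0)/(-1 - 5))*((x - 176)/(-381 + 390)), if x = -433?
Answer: -203/18 ≈ -11.278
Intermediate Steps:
((-1 + 0)/(-1 - 5))*((x - 176)/(-381 + 390)) = ((-1 + 0)/(-1 - 5))*((-433 - 176)/(-381 + 390)) = (-1/(-6))*(-609/9) = (-1*(-1/6))*(-609*1/9) = (1/6)*(-203/3) = -203/18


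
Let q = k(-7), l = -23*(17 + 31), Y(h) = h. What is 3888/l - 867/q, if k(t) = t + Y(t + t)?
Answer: 6080/161 ≈ 37.764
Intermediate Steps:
l = -1104 (l = -23*48 = -1104)
k(t) = 3*t (k(t) = t + (t + t) = t + 2*t = 3*t)
q = -21 (q = 3*(-7) = -21)
3888/l - 867/q = 3888/(-1104) - 867/(-21) = 3888*(-1/1104) - 867*(-1/21) = -81/23 + 289/7 = 6080/161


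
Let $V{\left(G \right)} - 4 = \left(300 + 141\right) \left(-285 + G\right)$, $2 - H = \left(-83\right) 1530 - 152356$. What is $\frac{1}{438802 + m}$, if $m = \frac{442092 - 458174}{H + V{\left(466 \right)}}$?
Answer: $\frac{359173}{157605814664} \approx 2.2789 \cdot 10^{-6}$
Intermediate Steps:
$H = 279348$ ($H = 2 - \left(\left(-83\right) 1530 - 152356\right) = 2 - \left(-126990 - 152356\right) = 2 - -279346 = 2 + 279346 = 279348$)
$V{\left(G \right)} = -125681 + 441 G$ ($V{\left(G \right)} = 4 + \left(300 + 141\right) \left(-285 + G\right) = 4 + 441 \left(-285 + G\right) = 4 + \left(-125685 + 441 G\right) = -125681 + 441 G$)
$m = - \frac{16082}{359173}$ ($m = \frac{442092 - 458174}{279348 + \left(-125681 + 441 \cdot 466\right)} = - \frac{16082}{279348 + \left(-125681 + 205506\right)} = - \frac{16082}{279348 + 79825} = - \frac{16082}{359173} \approx -0.044775$)
$\frac{1}{438802 + m} = \frac{1}{438802 - \frac{16082}{359173}} = \frac{1}{\frac{157605814664}{359173}} = \frac{359173}{157605814664}$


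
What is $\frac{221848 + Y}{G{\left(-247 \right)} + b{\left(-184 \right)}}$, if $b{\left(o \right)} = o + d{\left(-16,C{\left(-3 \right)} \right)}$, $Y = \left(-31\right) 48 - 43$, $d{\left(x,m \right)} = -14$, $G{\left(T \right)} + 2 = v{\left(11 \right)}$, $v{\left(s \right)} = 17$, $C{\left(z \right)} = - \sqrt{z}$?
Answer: $- \frac{73439}{61} \approx -1203.9$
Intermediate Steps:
$G{\left(T \right)} = 15$ ($G{\left(T \right)} = -2 + 17 = 15$)
$Y = -1531$ ($Y = -1488 - 43 = -1531$)
$b{\left(o \right)} = -14 + o$ ($b{\left(o \right)} = o - 14 = -14 + o$)
$\frac{221848 + Y}{G{\left(-247 \right)} + b{\left(-184 \right)}} = \frac{221848 - 1531}{15 - 198} = \frac{220317}{15 - 198} = \frac{220317}{-183} = 220317 \left(- \frac{1}{183}\right) = - \frac{73439}{61}$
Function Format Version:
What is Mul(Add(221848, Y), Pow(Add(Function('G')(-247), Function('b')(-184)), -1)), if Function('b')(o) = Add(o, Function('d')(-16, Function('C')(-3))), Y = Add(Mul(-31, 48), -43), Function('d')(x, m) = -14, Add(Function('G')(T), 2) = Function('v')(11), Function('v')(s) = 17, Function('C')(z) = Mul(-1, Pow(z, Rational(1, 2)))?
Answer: Rational(-73439, 61) ≈ -1203.9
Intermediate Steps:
Function('G')(T) = 15 (Function('G')(T) = Add(-2, 17) = 15)
Y = -1531 (Y = Add(-1488, -43) = -1531)
Function('b')(o) = Add(-14, o) (Function('b')(o) = Add(o, -14) = Add(-14, o))
Mul(Add(221848, Y), Pow(Add(Function('G')(-247), Function('b')(-184)), -1)) = Mul(Add(221848, -1531), Pow(Add(15, Add(-14, -184)), -1)) = Mul(220317, Pow(Add(15, -198), -1)) = Mul(220317, Pow(-183, -1)) = Mul(220317, Rational(-1, 183)) = Rational(-73439, 61)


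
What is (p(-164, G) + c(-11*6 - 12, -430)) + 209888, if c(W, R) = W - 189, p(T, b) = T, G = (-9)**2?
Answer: 209457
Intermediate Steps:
G = 81
c(W, R) = -189 + W
(p(-164, G) + c(-11*6 - 12, -430)) + 209888 = (-164 + (-189 + (-11*6 - 12))) + 209888 = (-164 + (-189 + (-66 - 12))) + 209888 = (-164 + (-189 - 78)) + 209888 = (-164 - 267) + 209888 = -431 + 209888 = 209457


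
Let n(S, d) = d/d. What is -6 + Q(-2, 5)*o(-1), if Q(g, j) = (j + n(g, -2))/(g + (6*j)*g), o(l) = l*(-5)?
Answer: -201/31 ≈ -6.4839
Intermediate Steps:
o(l) = -5*l
n(S, d) = 1
Q(g, j) = (1 + j)/(g + 6*g*j) (Q(g, j) = (j + 1)/(g + (6*j)*g) = (1 + j)/(g + 6*g*j))
-6 + Q(-2, 5)*o(-1) = -6 + ((1 + 5)/((-2)*(1 + 6*5)))*(-5*(-1)) = -6 - 1/2*6/(1 + 30)*5 = -6 - 1/2*6/31*5 = -6 - 1/2*1/31*6*5 = -6 - 3/31*5 = -6 - 15/31 = -201/31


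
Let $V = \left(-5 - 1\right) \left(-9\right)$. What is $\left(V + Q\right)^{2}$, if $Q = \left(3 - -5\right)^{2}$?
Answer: $13924$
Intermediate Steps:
$V = 54$ ($V = \left(-5 - 1\right) \left(-9\right) = \left(-6\right) \left(-9\right) = 54$)
$Q = 64$ ($Q = \left(3 + 5\right)^{2} = 8^{2} = 64$)
$\left(V + Q\right)^{2} = \left(54 + 64\right)^{2} = 118^{2} = 13924$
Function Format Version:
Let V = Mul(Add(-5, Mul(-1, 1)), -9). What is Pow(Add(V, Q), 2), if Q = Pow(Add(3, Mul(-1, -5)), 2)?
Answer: 13924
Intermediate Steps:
V = 54 (V = Mul(Add(-5, -1), -9) = Mul(-6, -9) = 54)
Q = 64 (Q = Pow(Add(3, 5), 2) = Pow(8, 2) = 64)
Pow(Add(V, Q), 2) = Pow(Add(54, 64), 2) = Pow(118, 2) = 13924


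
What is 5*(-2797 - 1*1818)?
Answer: -23075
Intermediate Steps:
5*(-2797 - 1*1818) = 5*(-2797 - 1818) = 5*(-4615) = -23075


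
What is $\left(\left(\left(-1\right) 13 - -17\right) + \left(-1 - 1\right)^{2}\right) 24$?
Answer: $192$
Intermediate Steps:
$\left(\left(\left(-1\right) 13 - -17\right) + \left(-1 - 1\right)^{2}\right) 24 = \left(\left(-13 + 17\right) + \left(-2\right)^{2}\right) 24 = \left(4 + 4\right) 24 = 8 \cdot 24 = 192$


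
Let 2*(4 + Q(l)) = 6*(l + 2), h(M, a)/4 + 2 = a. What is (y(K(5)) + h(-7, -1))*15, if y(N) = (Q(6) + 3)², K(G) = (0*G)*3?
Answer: 7755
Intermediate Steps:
h(M, a) = -8 + 4*a
Q(l) = 2 + 3*l (Q(l) = -4 + (6*(l + 2))/2 = -4 + (6*(2 + l))/2 = -4 + (12 + 6*l)/2 = -4 + (6 + 3*l) = 2 + 3*l)
K(G) = 0 (K(G) = 0*3 = 0)
y(N) = 529 (y(N) = ((2 + 3*6) + 3)² = ((2 + 18) + 3)² = (20 + 3)² = 23² = 529)
(y(K(5)) + h(-7, -1))*15 = (529 + (-8 + 4*(-1)))*15 = (529 + (-8 - 4))*15 = (529 - 12)*15 = 517*15 = 7755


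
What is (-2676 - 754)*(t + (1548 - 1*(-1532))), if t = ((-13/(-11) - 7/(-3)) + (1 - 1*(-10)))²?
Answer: -12291614230/1089 ≈ -1.1287e+7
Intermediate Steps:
t = 229441/1089 (t = ((-13*(-1/11) - 7*(-⅓)) + (1 + 10))² = ((13/11 + 7/3) + 11)² = (116/33 + 11)² = (479/33)² = 229441/1089 ≈ 210.69)
(-2676 - 754)*(t + (1548 - 1*(-1532))) = (-2676 - 754)*(229441/1089 + (1548 - 1*(-1532))) = -3430*(229441/1089 + (1548 + 1532)) = -3430*(229441/1089 + 3080) = -3430*3583561/1089 = -12291614230/1089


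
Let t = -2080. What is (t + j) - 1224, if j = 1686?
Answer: -1618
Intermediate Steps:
(t + j) - 1224 = (-2080 + 1686) - 1224 = -394 - 1224 = -1618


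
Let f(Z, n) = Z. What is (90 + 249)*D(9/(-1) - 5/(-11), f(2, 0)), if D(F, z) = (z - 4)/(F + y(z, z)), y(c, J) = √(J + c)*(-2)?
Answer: 1243/23 ≈ 54.043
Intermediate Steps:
y(c, J) = -2*√(J + c)
D(F, z) = (-4 + z)/(F - 2*√2*√z) (D(F, z) = (z - 4)/(F - 2*√(z + z)) = (-4 + z)/(F - 2*√2*√z))
(90 + 249)*D(9/(-1) - 5/(-11), f(2, 0)) = (90 + 249)*((-4 + 2)/((9/(-1) - 5/(-11)) - 2*√2*√2)) = 339*(-2/((9*(-1) - 5*(-1/11)) - 4)) = 339*(-2/((-9 + 5/11) - 4)) = 339*(-2/(-94/11 - 4)) = 339*(-2/(-138/11)) = 339*(-11/138*(-2)) = 339*(11/69) = 1243/23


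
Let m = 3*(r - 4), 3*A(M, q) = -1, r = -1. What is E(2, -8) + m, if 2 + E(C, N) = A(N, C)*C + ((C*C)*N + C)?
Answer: -143/3 ≈ -47.667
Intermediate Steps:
A(M, q) = -⅓ (A(M, q) = (⅓)*(-1) = -⅓)
E(C, N) = -2 + 2*C/3 + N*C² (E(C, N) = -2 + (-C/3 + ((C*C)*N + C)) = -2 + (-C/3 + (C²*N + C)) = -2 + (-C/3 + (N*C² + C)) = -2 + (-C/3 + (C + N*C²)) = -2 + (2*C/3 + N*C²) = -2 + 2*C/3 + N*C²)
m = -15 (m = 3*(-1 - 4) = 3*(-5) = -15)
E(2, -8) + m = (-2 + (⅔)*2 - 8*2²) - 15 = (-2 + 4/3 - 8*4) - 15 = (-2 + 4/3 - 32) - 15 = -98/3 - 15 = -143/3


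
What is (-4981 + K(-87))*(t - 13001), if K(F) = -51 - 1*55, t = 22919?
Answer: -50452866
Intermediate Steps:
K(F) = -106 (K(F) = -51 - 55 = -106)
(-4981 + K(-87))*(t - 13001) = (-4981 - 106)*(22919 - 13001) = -5087*9918 = -50452866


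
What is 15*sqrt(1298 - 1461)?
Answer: 15*I*sqrt(163) ≈ 191.51*I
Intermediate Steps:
15*sqrt(1298 - 1461) = 15*sqrt(-163) = 15*(I*sqrt(163)) = 15*I*sqrt(163)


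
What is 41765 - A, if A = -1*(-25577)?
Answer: 16188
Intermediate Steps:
A = 25577
41765 - A = 41765 - 1*25577 = 41765 - 25577 = 16188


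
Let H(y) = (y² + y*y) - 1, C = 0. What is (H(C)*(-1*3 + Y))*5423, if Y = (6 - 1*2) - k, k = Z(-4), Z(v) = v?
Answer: -27115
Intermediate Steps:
k = -4
H(y) = -1 + 2*y² (H(y) = (y² + y²) - 1 = 2*y² - 1 = -1 + 2*y²)
Y = 8 (Y = (6 - 1*2) - 1*(-4) = (6 - 2) + 4 = 4 + 4 = 8)
(H(C)*(-1*3 + Y))*5423 = ((-1 + 2*0²)*(-1*3 + 8))*5423 = ((-1 + 2*0)*(-3 + 8))*5423 = ((-1 + 0)*5)*5423 = -1*5*5423 = -5*5423 = -27115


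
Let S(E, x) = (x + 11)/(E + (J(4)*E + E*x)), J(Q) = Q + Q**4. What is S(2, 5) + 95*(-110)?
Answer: -1389846/133 ≈ -10450.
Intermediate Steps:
S(E, x) = (11 + x)/(261*E + E*x) (S(E, x) = (x + 11)/(E + ((4 + 4**4)*E + E*x)) = (11 + x)/(E + ((4 + 256)*E + E*x)) = (11 + x)/(E + (260*E + E*x)) = (11 + x)/(261*E + E*x))
S(2, 5) + 95*(-110) = (11 + 5)/(2*(261 + 5)) + 95*(-110) = (1/2)*16/266 - 10450 = (1/2)*(1/266)*16 - 10450 = 4/133 - 10450 = -1389846/133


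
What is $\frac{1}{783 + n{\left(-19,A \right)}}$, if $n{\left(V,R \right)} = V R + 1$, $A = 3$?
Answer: $\frac{1}{727} \approx 0.0013755$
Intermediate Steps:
$n{\left(V,R \right)} = 1 + R V$ ($n{\left(V,R \right)} = R V + 1 = 1 + R V$)
$\frac{1}{783 + n{\left(-19,A \right)}} = \frac{1}{783 + \left(1 + 3 \left(-19\right)\right)} = \frac{1}{783 + \left(1 - 57\right)} = \frac{1}{783 - 56} = \frac{1}{727}$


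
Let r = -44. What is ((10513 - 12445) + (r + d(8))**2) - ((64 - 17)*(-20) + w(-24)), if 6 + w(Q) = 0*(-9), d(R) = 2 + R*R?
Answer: -502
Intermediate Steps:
d(R) = 2 + R**2
w(Q) = -6 (w(Q) = -6 + 0*(-9) = -6 + 0 = -6)
((10513 - 12445) + (r + d(8))**2) - ((64 - 17)*(-20) + w(-24)) = ((10513 - 12445) + (-44 + (2 + 8**2))**2) - ((64 - 17)*(-20) - 6) = (-1932 + (-44 + (2 + 64))**2) - (47*(-20) - 6) = (-1932 + (-44 + 66)**2) - (-940 - 6) = (-1932 + 22**2) - 1*(-946) = (-1932 + 484) + 946 = -1448 + 946 = -502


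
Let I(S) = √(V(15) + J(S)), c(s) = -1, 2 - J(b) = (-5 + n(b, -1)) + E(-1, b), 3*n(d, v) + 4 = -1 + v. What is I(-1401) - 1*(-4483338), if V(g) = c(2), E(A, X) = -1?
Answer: 4483341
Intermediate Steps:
n(d, v) = -5/3 + v/3 (n(d, v) = -4/3 + (-1 + v)/3 = -4/3 + (-⅓ + v/3) = -5/3 + v/3)
J(b) = 10 (J(b) = 2 - ((-5 + (-5/3 + (⅓)*(-1))) - 1) = 2 - ((-5 + (-5/3 - ⅓)) - 1) = 2 - ((-5 - 2) - 1) = 2 - (-7 - 1) = 2 - 1*(-8) = 2 + 8 = 10)
V(g) = -1
I(S) = 3 (I(S) = √(-1 + 10) = √9 = 3)
I(-1401) - 1*(-4483338) = 3 - 1*(-4483338) = 3 + 4483338 = 4483341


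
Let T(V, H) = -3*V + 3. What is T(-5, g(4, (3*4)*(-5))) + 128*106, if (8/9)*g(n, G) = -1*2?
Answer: 13586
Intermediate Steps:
g(n, G) = -9/4 (g(n, G) = 9*(-1*2)/8 = (9/8)*(-2) = -9/4)
T(V, H) = 3 - 3*V
T(-5, g(4, (3*4)*(-5))) + 128*106 = (3 - 3*(-5)) + 128*106 = (3 + 15) + 13568 = 18 + 13568 = 13586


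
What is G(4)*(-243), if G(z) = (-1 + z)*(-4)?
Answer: 2916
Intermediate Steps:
G(z) = 4 - 4*z
G(4)*(-243) = (4 - 4*4)*(-243) = (4 - 16)*(-243) = -12*(-243) = 2916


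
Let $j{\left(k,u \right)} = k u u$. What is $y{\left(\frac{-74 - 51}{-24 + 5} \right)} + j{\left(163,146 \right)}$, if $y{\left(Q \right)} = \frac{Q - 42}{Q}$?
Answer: $\frac{434312827}{125} \approx 3.4745 \cdot 10^{6}$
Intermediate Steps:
$j{\left(k,u \right)} = k u^{2}$
$y{\left(Q \right)} = \frac{-42 + Q}{Q}$
$y{\left(\frac{-74 - 51}{-24 + 5} \right)} + j{\left(163,146 \right)} = \frac{-42 + \frac{-74 - 51}{-24 + 5}}{\left(-74 - 51\right) \frac{1}{-24 + 5}} + 163 \cdot 146^{2} = \frac{-42 - \frac{125}{-19}}{\left(-125\right) \frac{1}{-19}} + 163 \cdot 21316 = \frac{-42 - - \frac{125}{19}}{\left(-125\right) \left(- \frac{1}{19}\right)} + 3474508 = \frac{-42 + \frac{125}{19}}{\frac{125}{19}} + 3474508 = \frac{19}{125} \left(- \frac{673}{19}\right) + 3474508 = - \frac{673}{125} + 3474508 = \frac{434312827}{125}$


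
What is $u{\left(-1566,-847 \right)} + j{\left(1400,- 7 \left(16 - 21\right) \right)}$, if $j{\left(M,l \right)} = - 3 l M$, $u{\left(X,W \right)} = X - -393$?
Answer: $-148173$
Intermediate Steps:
$u{\left(X,W \right)} = 393 + X$ ($u{\left(X,W \right)} = X + 393 = 393 + X$)
$j{\left(M,l \right)} = - 3 M l$
$u{\left(-1566,-847 \right)} + j{\left(1400,- 7 \left(16 - 21\right) \right)} = \left(393 - 1566\right) - 4200 \left(- 7 \left(16 - 21\right)\right) = -1173 - 4200 \left(\left(-7\right) \left(-5\right)\right) = -1173 - 4200 \cdot 35 = -1173 - 147000 = -148173$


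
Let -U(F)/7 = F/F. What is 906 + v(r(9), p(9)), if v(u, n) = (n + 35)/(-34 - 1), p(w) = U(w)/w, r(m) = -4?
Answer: 40726/45 ≈ 905.02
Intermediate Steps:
U(F) = -7 (U(F) = -7*F/F = -7*1 = -7)
p(w) = -7/w
v(u, n) = -1 - n/35 (v(u, n) = (35 + n)/(-35) = (35 + n)*(-1/35) = -1 - n/35)
906 + v(r(9), p(9)) = 906 + (-1 - (-1)/(5*9)) = 906 + (-1 - 1/35*(-7/9)) = 906 + (-1 + 1/45) = 906 - 44/45 = 40726/45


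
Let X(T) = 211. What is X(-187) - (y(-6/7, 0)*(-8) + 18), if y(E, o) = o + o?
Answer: 193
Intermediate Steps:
y(E, o) = 2*o
X(-187) - (y(-6/7, 0)*(-8) + 18) = 211 - ((2*0)*(-8) + 18) = 211 - (0*(-8) + 18) = 211 - (0 + 18) = 211 - 1*18 = 211 - 18 = 193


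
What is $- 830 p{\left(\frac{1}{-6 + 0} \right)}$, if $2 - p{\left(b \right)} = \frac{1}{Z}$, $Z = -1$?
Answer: $-2490$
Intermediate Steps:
$p{\left(b \right)} = 3$ ($p{\left(b \right)} = 2 - \frac{1}{-1} = 2 - -1 = 2 + 1 = 3$)
$- 830 p{\left(\frac{1}{-6 + 0} \right)} = \left(-830\right) 3 = -2490$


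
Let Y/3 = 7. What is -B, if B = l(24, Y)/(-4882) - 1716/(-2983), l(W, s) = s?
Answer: -8314869/14563006 ≈ -0.57096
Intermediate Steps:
Y = 21 (Y = 3*7 = 21)
B = 8314869/14563006 (B = 21/(-4882) - 1716/(-2983) = 21*(-1/4882) - 1716*(-1/2983) = -21/4882 + 1716/2983 = 8314869/14563006 ≈ 0.57096)
-B = -1*8314869/14563006 = -8314869/14563006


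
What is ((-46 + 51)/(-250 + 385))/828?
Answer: 1/22356 ≈ 4.4731e-5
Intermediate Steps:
((-46 + 51)/(-250 + 385))/828 = (5/135)*(1/828) = (5*(1/135))*(1/828) = (1/27)*(1/828) = 1/22356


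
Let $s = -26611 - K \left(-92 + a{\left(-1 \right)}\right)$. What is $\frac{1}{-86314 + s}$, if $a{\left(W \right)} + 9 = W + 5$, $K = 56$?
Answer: $- \frac{1}{107493} \approx -9.3029 \cdot 10^{-6}$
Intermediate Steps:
$a{\left(W \right)} = -4 + W$ ($a{\left(W \right)} = -9 + \left(W + 5\right) = -9 + \left(5 + W\right) = -4 + W$)
$s = -21179$ ($s = -26611 - 56 \left(-92 - 5\right) = -26611 - 56 \left(-97\right) = -26611 - -5432 = -26611 + 5432 = -21179$)
$\frac{1}{-86314 + s} = \frac{1}{-86314 - 21179} = \frac{1}{-107493} = - \frac{1}{107493}$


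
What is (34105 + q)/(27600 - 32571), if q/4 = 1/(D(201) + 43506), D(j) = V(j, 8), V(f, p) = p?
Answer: -247340829/36051349 ≈ -6.8608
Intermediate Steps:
D(j) = 8
q = 2/21757 (q = 4/(8 + 43506) = 4/43514 = 4*(1/43514) = 2/21757 ≈ 9.1924e-5)
(34105 + q)/(27600 - 32571) = (34105 + 2/21757)/(27600 - 32571) = (742022487/21757)/(-4971) = (742022487/21757)*(-1/4971) = -247340829/36051349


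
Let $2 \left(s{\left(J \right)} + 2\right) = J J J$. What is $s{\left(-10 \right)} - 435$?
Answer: $-937$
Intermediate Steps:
$s{\left(J \right)} = -2 + \frac{J^{3}}{2}$ ($s{\left(J \right)} = -2 + \frac{J J J}{2} = -2 + \frac{J^{2} J}{2} = -2 + \frac{J^{3}}{2}$)
$s{\left(-10 \right)} - 435 = \left(-2 + \frac{\left(-10\right)^{3}}{2}\right) - 435 = \left(-2 + \frac{1}{2} \left(-1000\right)\right) - 435 = \left(-2 - 500\right) - 435 = -502 - 435 = -937$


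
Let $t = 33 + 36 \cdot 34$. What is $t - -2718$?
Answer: $3975$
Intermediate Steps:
$t = 1257$ ($t = 33 + 1224 = 1257$)
$t - -2718 = 1257 - -2718 = 1257 + 2718 = 3975$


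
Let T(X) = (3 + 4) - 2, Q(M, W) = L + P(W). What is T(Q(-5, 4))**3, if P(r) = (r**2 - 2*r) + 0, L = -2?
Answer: 125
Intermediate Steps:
P(r) = r**2 - 2*r
Q(M, W) = -2 + W*(-2 + W)
T(X) = 5 (T(X) = 7 - 2 = 5)
T(Q(-5, 4))**3 = 5**3 = 125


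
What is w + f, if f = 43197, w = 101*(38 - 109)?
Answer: 36026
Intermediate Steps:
w = -7171 (w = 101*(-71) = -7171)
w + f = -7171 + 43197 = 36026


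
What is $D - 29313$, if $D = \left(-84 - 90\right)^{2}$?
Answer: $963$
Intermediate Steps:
$D = 30276$ ($D = \left(-84 - 90\right)^{2} = \left(-174\right)^{2} = 30276$)
$D - 29313 = 30276 - 29313 = 963$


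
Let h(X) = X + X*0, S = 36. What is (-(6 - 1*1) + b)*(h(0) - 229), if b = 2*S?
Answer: -15343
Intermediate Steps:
b = 72 (b = 2*36 = 72)
h(X) = X (h(X) = X + 0 = X)
(-(6 - 1*1) + b)*(h(0) - 229) = (-(6 - 1*1) + 72)*(0 - 229) = (-(6 - 1) + 72)*(-229) = (-1*5 + 72)*(-229) = (-5 + 72)*(-229) = 67*(-229) = -15343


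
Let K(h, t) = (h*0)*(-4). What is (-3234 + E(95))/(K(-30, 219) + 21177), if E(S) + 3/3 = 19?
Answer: -1072/7059 ≈ -0.15186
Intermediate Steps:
K(h, t) = 0 (K(h, t) = 0*(-4) = 0)
E(S) = 18 (E(S) = -1 + 19 = 18)
(-3234 + E(95))/(K(-30, 219) + 21177) = (-3234 + 18)/(0 + 21177) = -3216/21177 = -3216*1/21177 = -1072/7059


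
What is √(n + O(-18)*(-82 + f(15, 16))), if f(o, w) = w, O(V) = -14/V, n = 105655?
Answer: √950433/3 ≈ 324.97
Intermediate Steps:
√(n + O(-18)*(-82 + f(15, 16))) = √(105655 + (-14/(-18))*(-82 + 16)) = √(105655 - 14*(-1/18)*(-66)) = √(105655 + (7/9)*(-66)) = √(105655 - 154/3) = √(316811/3) = √950433/3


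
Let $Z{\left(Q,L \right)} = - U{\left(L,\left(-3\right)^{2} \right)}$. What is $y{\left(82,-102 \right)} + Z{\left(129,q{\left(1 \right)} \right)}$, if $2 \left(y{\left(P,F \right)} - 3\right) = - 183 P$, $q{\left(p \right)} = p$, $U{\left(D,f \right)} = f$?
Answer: $-7509$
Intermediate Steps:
$Z{\left(Q,L \right)} = -9$ ($Z{\left(Q,L \right)} = - \left(-3\right)^{2} = \left(-1\right) 9 = -9$)
$y{\left(P,F \right)} = 3 - \frac{183 P}{2}$ ($y{\left(P,F \right)} = 3 + \frac{\left(-183\right) P}{2} = 3 - \frac{183 P}{2}$)
$y{\left(82,-102 \right)} + Z{\left(129,q{\left(1 \right)} \right)} = \left(3 - 7503\right) - 9 = -7500 - 9 = -7509$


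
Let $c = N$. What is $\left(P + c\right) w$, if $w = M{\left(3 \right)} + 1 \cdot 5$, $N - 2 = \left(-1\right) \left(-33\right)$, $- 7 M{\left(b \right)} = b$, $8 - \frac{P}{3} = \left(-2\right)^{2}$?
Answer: $\frac{1504}{7} \approx 214.86$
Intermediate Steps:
$P = 12$ ($P = 24 - 3 \left(-2\right)^{2} = 24 - 12 = 12$)
$M{\left(b \right)} = - \frac{b}{7}$
$N = 35$ ($N = 2 - -33 = 2 + 33 = 35$)
$w = \frac{32}{7}$ ($w = \left(- \frac{1}{7}\right) 3 + 1 \cdot 5 = - \frac{3}{7} + 5 = \frac{32}{7} \approx 4.5714$)
$c = 35$
$\left(P + c\right) w = \left(12 + 35\right) \frac{32}{7} = 47 \cdot \frac{32}{7} = \frac{1504}{7}$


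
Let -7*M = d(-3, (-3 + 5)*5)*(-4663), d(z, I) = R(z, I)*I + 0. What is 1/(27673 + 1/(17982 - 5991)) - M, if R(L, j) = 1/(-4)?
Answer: 3868272683617/2322788608 ≈ 1665.4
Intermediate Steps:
R(L, j) = -¼
d(z, I) = -I/4 (d(z, I) = -I/4 + 0 = -I/4)
M = -23315/14 (M = -(-(-3 + 5)*5/4)*(-4663)/7 = -(-5/2)*(-4663)/7 = -(-¼*10)*(-4663)/7 = -(-5)*(-4663)/14 = -⅐*23315/2 = -23315/14 ≈ -1665.4)
1/(27673 + 1/(17982 - 5991)) - M = 1/(27673 + 1/(17982 - 5991)) - 1*(-23315/14) = 1/(27673 + 1/11991) + 23315/14 = 1/(331826944/11991) + 23315/14 = 11991/331826944 + 23315/14 = 3868272683617/2322788608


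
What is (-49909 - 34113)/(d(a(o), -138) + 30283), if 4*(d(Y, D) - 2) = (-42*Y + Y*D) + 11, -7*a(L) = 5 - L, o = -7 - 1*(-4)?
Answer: -2352616/849497 ≈ -2.7694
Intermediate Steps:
o = -3 (o = -7 + 4 = -3)
a(L) = -5/7 + L/7 (a(L) = -(5 - L)/7 = -5/7 + L/7)
d(Y, D) = 19/4 - 21*Y/2 + D*Y/4 (d(Y, D) = 2 + ((-42*Y + Y*D) + 11)/4 = 2 + ((-42*Y + D*Y) + 11)/4 = 2 + (11 - 42*Y + D*Y)/4 = 2 + (11/4 - 21*Y/2 + D*Y/4) = 19/4 - 21*Y/2 + D*Y/4)
(-49909 - 34113)/(d(a(o), -138) + 30283) = (-49909 - 34113)/((19/4 - 21*(-5/7 + (1/7)*(-3))/2 + (1/4)*(-138)*(-5/7 + (1/7)*(-3))) + 30283) = -84022/((19/4 - 21*(-5/7 - 3/7)/2 + (1/4)*(-138)*(-5/7 - 3/7)) + 30283) = -84022/((19/4 - 21/2*(-8/7) + (1/4)*(-138)*(-8/7)) + 30283) = -84022/((19/4 + 12 + 276/7) + 30283) = -84022/(1573/28 + 30283) = -84022/849497/28 = -84022*28/849497 = -2352616/849497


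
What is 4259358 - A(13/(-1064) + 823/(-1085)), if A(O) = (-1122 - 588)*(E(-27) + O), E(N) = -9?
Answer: 3682620225/868 ≈ 4.2426e+6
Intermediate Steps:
A(O) = 15390 - 1710*O (A(O) = (-1122 - 588)*(-9 + O) = -1710*(-9 + O) = 15390 - 1710*O)
4259358 - A(13/(-1064) + 823/(-1085)) = 4259358 - (15390 - 1710*(13/(-1064) + 823/(-1085))) = 4259358 - (15390 - 1710*(13*(-1/1064) + 823*(-1/1085))) = 4259358 - (15390 - 1710*(-13/1064 - 823/1085)) = 4259358 - (15390 - 1710*(-127111/164920)) = 4259358 - (15390 + 1143999/868) = 4259358 - 1*14502519/868 = 4259358 - 14502519/868 = 3682620225/868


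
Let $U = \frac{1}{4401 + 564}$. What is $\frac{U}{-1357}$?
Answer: $- \frac{1}{6737505} \approx -1.4842 \cdot 10^{-7}$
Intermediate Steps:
$U = \frac{1}{4965} \approx 0.00020141$
$\frac{U}{-1357} = \frac{1}{4965 \left(-1357\right)} = \frac{1}{4965} \left(- \frac{1}{1357}\right) = - \frac{1}{6737505}$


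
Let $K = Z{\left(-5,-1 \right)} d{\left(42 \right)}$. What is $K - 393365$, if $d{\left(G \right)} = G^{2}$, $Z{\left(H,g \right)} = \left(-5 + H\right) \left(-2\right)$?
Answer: $-358085$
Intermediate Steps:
$Z{\left(H,g \right)} = 10 - 2 H$
$K = 35280$ ($K = \left(10 - -10\right) 42^{2} = \left(10 + 10\right) 1764 = 20 \cdot 1764 = 35280$)
$K - 393365 = 35280 - 393365 = -358085$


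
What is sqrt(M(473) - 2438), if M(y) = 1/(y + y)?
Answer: I*sqrt(2181804262)/946 ≈ 49.376*I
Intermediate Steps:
M(y) = 1/(2*y)
sqrt(M(473) - 2438) = sqrt((1/2)/473 - 2438) = sqrt((1/2)*(1/473) - 2438) = sqrt(1/946 - 2438) = sqrt(-2306347/946) = I*sqrt(2181804262)/946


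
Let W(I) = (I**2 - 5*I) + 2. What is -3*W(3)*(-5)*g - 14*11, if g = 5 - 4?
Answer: -214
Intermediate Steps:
W(I) = 2 + I**2 - 5*I
g = 1
-3*W(3)*(-5)*g - 14*11 = -3*(2 + 3**2 - 5*3)*(-5) - 14*11 = -3*(2 + 9 - 15)*(-5) - 154 = -3*(-4*(-5)) - 154 = -60 - 154 = -214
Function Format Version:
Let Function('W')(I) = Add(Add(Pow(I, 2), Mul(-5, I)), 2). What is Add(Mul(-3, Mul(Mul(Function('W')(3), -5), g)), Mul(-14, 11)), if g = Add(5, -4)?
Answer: -214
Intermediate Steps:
Function('W')(I) = Add(2, Pow(I, 2), Mul(-5, I))
g = 1
Add(Mul(-3, Mul(Mul(Function('W')(3), -5), g)), Mul(-14, 11)) = Add(Mul(-3, Mul(Mul(Add(2, Pow(3, 2), Mul(-5, 3)), -5), 1)), Mul(-14, 11)) = Add(Mul(-3, Mul(Mul(Add(2, 9, -15), -5), 1)), -154) = Add(Mul(-3, Mul(Mul(-4, -5), 1)), -154) = Add(Mul(-3, Mul(20, 1)), -154) = Add(Mul(-3, 20), -154) = Add(-60, -154) = -214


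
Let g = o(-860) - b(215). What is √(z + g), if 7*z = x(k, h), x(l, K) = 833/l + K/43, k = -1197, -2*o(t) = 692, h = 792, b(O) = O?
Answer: 2*I*√41098043651/17157 ≈ 23.632*I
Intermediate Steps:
o(t) = -346 (o(t) = -½*692 = -346)
x(l, K) = 833/l + K/43 (x(l, K) = 833/l + K*(1/43) = 833/l + K/43)
z = 130315/51471 (z = (833/(-1197) + (1/43)*792)/7 = (833*(-1/1197) + 792/43)/7 = (-119/171 + 792/43)/7 = (⅐)*(130315/7353) = 130315/51471 ≈ 2.5318)
g = -561 (g = -346 - 1*215 = -346 - 215 = -561)
√(z + g) = √(130315/51471 - 561) = √(-28744916/51471) = 2*I*√41098043651/17157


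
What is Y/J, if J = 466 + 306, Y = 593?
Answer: 593/772 ≈ 0.76814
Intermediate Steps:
J = 772
Y/J = 593/772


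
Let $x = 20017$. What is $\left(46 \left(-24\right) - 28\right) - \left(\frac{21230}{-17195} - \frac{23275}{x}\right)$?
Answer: $- \frac{77760105209}{68838463} \approx -1129.6$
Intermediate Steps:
$\left(46 \left(-24\right) - 28\right) - \left(\frac{21230}{-17195} - \frac{23275}{x}\right) = \left(46 \left(-24\right) - 28\right) - \left(\frac{21230}{-17195} - \frac{23275}{20017}\right) = \left(-1104 - 28\right) - \left(21230 \left(- \frac{1}{17195}\right) - \frac{23275}{20017}\right) = -1132 - \left(- \frac{4246}{3439} - \frac{23275}{20017}\right) = -1132 - - \frac{165034907}{68838463} = -1132 + \frac{165034907}{68838463} = - \frac{77760105209}{68838463}$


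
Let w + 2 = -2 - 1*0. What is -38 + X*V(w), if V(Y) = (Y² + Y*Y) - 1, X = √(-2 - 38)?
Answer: -38 + 62*I*√10 ≈ -38.0 + 196.06*I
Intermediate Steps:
w = -4 (w = -2 + (-2 - 1*0) = -2 + (-2 + 0) = -2 - 2 = -4)
X = 2*I*√10 (X = √(-40) = 2*I*√10 ≈ 6.3246*I)
V(Y) = -1 + 2*Y² (V(Y) = (Y² + Y²) - 1 = 2*Y² - 1 = -1 + 2*Y²)
-38 + X*V(w) = -38 + (2*I*√10)*(-1 + 2*(-4)²) = -38 + (2*I*√10)*(-1 + 2*16) = -38 + (2*I*√10)*(-1 + 32) = -38 + (2*I*√10)*31 = -38 + 62*I*√10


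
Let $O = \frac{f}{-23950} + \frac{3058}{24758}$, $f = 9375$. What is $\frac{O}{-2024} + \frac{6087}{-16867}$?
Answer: $- \frac{146051341594835}{404854923454256} \approx -0.36075$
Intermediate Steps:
$O = - \frac{3177343}{11859082}$ ($O = \frac{9375}{-23950} + \frac{3058}{24758} = 9375 \left(- \frac{1}{23950}\right) + 3058 \cdot \frac{1}{24758} = - \frac{375}{958} + \frac{1529}{12379} = - \frac{3177343}{11859082} \approx -0.26792$)
$\frac{O}{-2024} + \frac{6087}{-16867} = - \frac{3177343}{11859082 \left(-2024\right)} + \frac{6087}{-16867} = \left(- \frac{3177343}{11859082}\right) \left(- \frac{1}{2024}\right) + 6087 \left(- \frac{1}{16867}\right) = \frac{3177343}{24002781968} - \frac{6087}{16867} = - \frac{146051341594835}{404854923454256}$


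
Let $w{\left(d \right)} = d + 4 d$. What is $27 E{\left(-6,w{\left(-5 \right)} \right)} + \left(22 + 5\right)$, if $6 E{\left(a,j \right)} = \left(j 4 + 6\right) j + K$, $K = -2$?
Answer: $10593$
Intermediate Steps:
$w{\left(d \right)} = 5 d$
$E{\left(a,j \right)} = - \frac{1}{3} + \frac{j \left(6 + 4 j\right)}{6}$ ($E{\left(a,j \right)} = \frac{\left(j 4 + 6\right) j - 2}{6} = \frac{\left(4 j + 6\right) j - 2}{6} = \frac{\left(6 + 4 j\right) j - 2}{6} = \frac{j \left(6 + 4 j\right) - 2}{6} = \frac{-2 + j \left(6 + 4 j\right)}{6} = - \frac{1}{3} + \frac{j \left(6 + 4 j\right)}{6}$)
$27 E{\left(-6,w{\left(-5 \right)} \right)} + \left(22 + 5\right) = 27 \left(- \frac{1}{3} + 5 \left(-5\right) + \frac{2 \left(5 \left(-5\right)\right)^{2}}{3}\right) + \left(22 + 5\right) = 27 \left(- \frac{1}{3} - 25 + \frac{2 \left(-25\right)^{2}}{3}\right) + 27 = 27 \left(- \frac{1}{3} - 25 + \frac{2}{3} \cdot 625\right) + 27 = 27 \left(- \frac{1}{3} - 25 + \frac{1250}{3}\right) + 27 = 27 \cdot \frac{1174}{3} + 27 = 10566 + 27 = 10593$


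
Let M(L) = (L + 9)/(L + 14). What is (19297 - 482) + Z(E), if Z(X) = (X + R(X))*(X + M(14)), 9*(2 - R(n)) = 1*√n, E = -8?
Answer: 264013/14 + 67*I*√2/42 ≈ 18858.0 + 2.256*I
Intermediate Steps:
M(L) = (9 + L)/(14 + L)
R(n) = 2 - √n/9
Z(X) = (23/28 + X)*(2 + X - √X/9) (Z(X) = (X + (2 - √X/9))*(X + (9 + 14)/(14 + 14)) = (2 + X - √X/9)*(X + 23/28) = (2 + X - √X/9)*(23/28 + X) = (23/28 + X)*(2 + X - √X/9))
(19297 - 482) + Z(E) = (19297 - 482) + (23/14 + (-8)² - 23*I*√2/126 - (-16)*I*√2/9 + (79/28)*(-8)) = 18815 + (23/14 + 64 - 23*I*√2/126 - (-16)*I*√2/9 - 158/7) = 18815 + (23/14 + 64 - 23*I*√2/126 + 16*I*√2/9 - 158/7) = 18815 + (603/14 + 67*I*√2/42) = 264013/14 + 67*I*√2/42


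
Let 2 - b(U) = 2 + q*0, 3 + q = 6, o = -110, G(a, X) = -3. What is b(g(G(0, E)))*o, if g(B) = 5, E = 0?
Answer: 0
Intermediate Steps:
q = 3 (q = -3 + 6 = 3)
b(U) = 0 (b(U) = 2 - (2 + 3*0) = 2 - (2 + 0) = 2 - 1*2 = 2 - 2 = 0)
b(g(G(0, E)))*o = 0*(-110) = 0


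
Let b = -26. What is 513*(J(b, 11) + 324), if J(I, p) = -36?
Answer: 147744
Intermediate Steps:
513*(J(b, 11) + 324) = 513*(-36 + 324) = 513*288 = 147744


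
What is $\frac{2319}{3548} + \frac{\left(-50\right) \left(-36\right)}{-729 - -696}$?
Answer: $- \frac{2103291}{39028} \approx -53.892$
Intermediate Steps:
$\frac{2319}{3548} + \frac{\left(-50\right) \left(-36\right)}{-729 - -696} = 2319 \cdot \frac{1}{3548} + \frac{1800}{-729 + 696} = \frac{2319}{3548} + \frac{1800}{-33} = \frac{2319}{3548} + 1800 \left(- \frac{1}{33}\right) = \frac{2319}{3548} - \frac{600}{11} = - \frac{2103291}{39028}$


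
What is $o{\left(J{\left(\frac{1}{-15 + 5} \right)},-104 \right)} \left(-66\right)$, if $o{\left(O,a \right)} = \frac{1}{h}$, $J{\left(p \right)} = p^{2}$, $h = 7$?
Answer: $- \frac{66}{7} \approx -9.4286$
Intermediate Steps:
$o{\left(O,a \right)} = \frac{1}{7}$
$o{\left(J{\left(\frac{1}{-15 + 5} \right)},-104 \right)} \left(-66\right) = \frac{1}{7} \left(-66\right) = - \frac{66}{7}$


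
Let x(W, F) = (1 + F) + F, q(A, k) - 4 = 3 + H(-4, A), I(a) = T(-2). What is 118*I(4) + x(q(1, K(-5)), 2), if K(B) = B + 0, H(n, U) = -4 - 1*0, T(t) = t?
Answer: -231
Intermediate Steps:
H(n, U) = -4 (H(n, U) = -4 + 0 = -4)
K(B) = B
I(a) = -2
q(A, k) = 3 (q(A, k) = 4 + (3 - 4) = 4 - 1 = 3)
x(W, F) = 1 + 2*F
118*I(4) + x(q(1, K(-5)), 2) = 118*(-2) + (1 + 2*2) = -236 + (1 + 4) = -236 + 5 = -231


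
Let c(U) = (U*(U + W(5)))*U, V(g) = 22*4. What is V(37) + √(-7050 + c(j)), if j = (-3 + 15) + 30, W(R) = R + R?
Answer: 88 + √84678 ≈ 378.99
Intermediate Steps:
W(R) = 2*R
V(g) = 88
j = 42 (j = 12 + 30 = 42)
c(U) = U²*(10 + U) (c(U) = (U*(U + 2*5))*U = (U*(U + 10))*U = (U*(10 + U))*U = U²*(10 + U))
V(37) + √(-7050 + c(j)) = 88 + √(-7050 + 42²*(10 + 42)) = 88 + √(-7050 + 1764*52) = 88 + √(-7050 + 91728) = 88 + √84678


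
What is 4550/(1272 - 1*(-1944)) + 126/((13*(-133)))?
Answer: 532981/397176 ≈ 1.3419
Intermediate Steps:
4550/(1272 - 1*(-1944)) + 126/((13*(-133))) = 4550/(1272 + 1944) + 126/(-1729) = 4550/3216 + 126*(-1/1729) = 4550*(1/3216) - 18/247 = 2275/1608 - 18/247 = 532981/397176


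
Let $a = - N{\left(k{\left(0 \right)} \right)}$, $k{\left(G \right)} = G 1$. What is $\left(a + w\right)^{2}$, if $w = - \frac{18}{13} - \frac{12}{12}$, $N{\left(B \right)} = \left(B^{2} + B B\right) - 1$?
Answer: $\frac{324}{169} \approx 1.9172$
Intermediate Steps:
$k{\left(G \right)} = G$
$N{\left(B \right)} = -1 + 2 B^{2}$ ($N{\left(B \right)} = \left(B^{2} + B^{2}\right) - 1 = 2 B^{2} - 1 = -1 + 2 B^{2}$)
$a = 1$ ($a = - (-1 + 2 \cdot 0^{2}) = - (-1 + 2 \cdot 0) = - (-1 + 0) = \left(-1\right) \left(-1\right) = 1$)
$w = - \frac{31}{13}$ ($w = \left(-18\right) \frac{1}{13} - 1 = - \frac{18}{13} - 1 = - \frac{31}{13} \approx -2.3846$)
$\left(a + w\right)^{2} = \left(1 - \frac{31}{13}\right)^{2} = \left(- \frac{18}{13}\right)^{2} = \frac{324}{169}$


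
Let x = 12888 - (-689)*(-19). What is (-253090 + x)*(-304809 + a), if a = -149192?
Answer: 114995275293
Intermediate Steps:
x = -203 (x = 12888 - 1*13091 = 12888 - 13091 = -203)
(-253090 + x)*(-304809 + a) = (-253090 - 203)*(-304809 - 149192) = -253293*(-454001) = 114995275293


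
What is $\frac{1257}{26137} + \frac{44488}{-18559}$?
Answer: $- \frac{17006779}{7239949} \approx -2.349$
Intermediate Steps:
$\frac{1257}{26137} + \frac{44488}{-18559} = 1257 \cdot \frac{1}{26137} + 44488 \left(- \frac{1}{18559}\right) = \frac{1257}{26137} - \frac{664}{277} = - \frac{17006779}{7239949}$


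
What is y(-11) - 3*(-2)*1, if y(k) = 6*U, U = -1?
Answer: 0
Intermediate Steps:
y(k) = -6 (y(k) = 6*(-1) = -6)
y(-11) - 3*(-2)*1 = -6 - 3*(-2)*1 = -6 + 6*1 = -6 + 6 = 0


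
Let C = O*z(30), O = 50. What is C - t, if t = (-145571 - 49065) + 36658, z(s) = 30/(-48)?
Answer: 631787/4 ≈ 1.5795e+5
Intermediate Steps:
z(s) = -5/8 (z(s) = 30*(-1/48) = -5/8)
t = -157978 (t = -194636 + 36658 = -157978)
C = -125/4 (C = 50*(-5/8) = -125/4 ≈ -31.250)
C - t = -125/4 - 1*(-157978) = -125/4 + 157978 = 631787/4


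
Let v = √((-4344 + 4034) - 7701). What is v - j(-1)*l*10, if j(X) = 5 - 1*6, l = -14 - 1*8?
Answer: -220 + I*√8011 ≈ -220.0 + 89.504*I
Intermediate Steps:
v = I*√8011 (v = √(-310 - 7701) = √(-8011) = I*√8011 ≈ 89.504*I)
l = -22 (l = -14 - 8 = -22)
j(X) = -1 (j(X) = 5 - 6 = -1)
v - j(-1)*l*10 = I*√8011 - (-1*(-22))*10 = I*√8011 - 22*10 = I*√8011 - 1*220 = I*√8011 - 220 = -220 + I*√8011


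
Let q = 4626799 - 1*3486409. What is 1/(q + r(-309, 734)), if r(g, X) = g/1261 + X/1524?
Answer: 960882/1095780451309 ≈ 8.7689e-7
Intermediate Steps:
q = 1140390 (q = 4626799 - 3486409 = 1140390)
r(g, X) = g/1261 + X/1524 (r(g, X) = g*(1/1261) + X*(1/1524) = g/1261 + X/1524)
1/(q + r(-309, 734)) = 1/(1140390 + ((1/1261)*(-309) + (1/1524)*734)) = 1/(1140390 + (-309/1261 + 367/762)) = 1/(1140390 + 227329/960882) = 1/(1095780451309/960882) = 960882/1095780451309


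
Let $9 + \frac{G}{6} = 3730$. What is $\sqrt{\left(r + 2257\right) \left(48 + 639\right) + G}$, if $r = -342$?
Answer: $3 \sqrt{148659} \approx 1156.7$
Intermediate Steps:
$G = 22326$ ($G = -54 + 6 \cdot 3730 = -54 + 22380 = 22326$)
$\sqrt{\left(r + 2257\right) \left(48 + 639\right) + G} = \sqrt{\left(-342 + 2257\right) \left(48 + 639\right) + 22326} = \sqrt{1915 \cdot 687 + 22326} = \sqrt{1315605 + 22326} = \sqrt{1337931} = 3 \sqrt{148659}$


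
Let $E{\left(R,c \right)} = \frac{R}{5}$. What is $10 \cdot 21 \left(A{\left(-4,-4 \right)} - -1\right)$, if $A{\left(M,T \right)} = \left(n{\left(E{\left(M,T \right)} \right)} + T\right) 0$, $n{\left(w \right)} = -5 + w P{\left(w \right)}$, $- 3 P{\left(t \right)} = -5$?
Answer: $210$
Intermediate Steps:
$E{\left(R,c \right)} = \frac{R}{5}$ ($E{\left(R,c \right)} = R \frac{1}{5} = \frac{R}{5}$)
$P{\left(t \right)} = \frac{5}{3}$ ($P{\left(t \right)} = \left(- \frac{1}{3}\right) \left(-5\right) = \frac{5}{3}$)
$n{\left(w \right)} = -5 + \frac{5 w}{3}$ ($n{\left(w \right)} = -5 + w \frac{5}{3} = -5 + \frac{5 w}{3}$)
$A{\left(M,T \right)} = 0$ ($A{\left(M,T \right)} = \left(\left(-5 + \frac{5 \frac{M}{5}}{3}\right) + T\right) 0 = \left(\left(-5 + \frac{M}{3}\right) + T\right) 0 = \left(-5 + T + \frac{M}{3}\right) 0 = 0$)
$10 \cdot 21 \left(A{\left(-4,-4 \right)} - -1\right) = 10 \cdot 21 \left(0 - -1\right) = 210 \left(0 + 1\right) = 210 \cdot 1 = 210$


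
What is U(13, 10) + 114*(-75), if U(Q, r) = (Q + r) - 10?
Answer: -8537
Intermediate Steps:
U(Q, r) = -10 + Q + r
U(13, 10) + 114*(-75) = (-10 + 13 + 10) + 114*(-75) = 13 - 8550 = -8537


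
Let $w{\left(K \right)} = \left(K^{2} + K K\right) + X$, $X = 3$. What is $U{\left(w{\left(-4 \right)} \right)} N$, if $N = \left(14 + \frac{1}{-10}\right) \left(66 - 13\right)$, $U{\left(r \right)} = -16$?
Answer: $- \frac{58936}{5} \approx -11787.0$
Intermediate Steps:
$w{\left(K \right)} = 3 + 2 K^{2}$ ($w{\left(K \right)} = \left(K^{2} + K K\right) + 3 = \left(K^{2} + K^{2}\right) + 3 = 2 K^{2} + 3 = 3 + 2 K^{2}$)
$N = \frac{7367}{10}$ ($N = \left(14 - \frac{1}{10}\right) 53 = \frac{139}{10} \cdot 53 = \frac{7367}{10} \approx 736.7$)
$U{\left(w{\left(-4 \right)} \right)} N = \left(-16\right) \frac{7367}{10} = - \frac{58936}{5}$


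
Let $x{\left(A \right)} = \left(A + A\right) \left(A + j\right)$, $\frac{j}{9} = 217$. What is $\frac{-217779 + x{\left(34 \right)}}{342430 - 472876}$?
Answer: $\frac{82663}{130446} \approx 0.6337$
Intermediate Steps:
$j = 1953$ ($j = 9 \cdot 217 = 1953$)
$x{\left(A \right)} = 2 A \left(1953 + A\right)$ ($x{\left(A \right)} = \left(A + A\right) \left(A + 1953\right) = 2 A \left(1953 + A\right)$)
$\frac{-217779 + x{\left(34 \right)}}{342430 - 472876} = \frac{-217779 + 2 \cdot 34 \left(1953 + 34\right)}{342430 - 472876} = \frac{-217779 + 2 \cdot 34 \cdot 1987}{-130446} = \left(-217779 + 135116\right) \left(- \frac{1}{130446}\right) = \left(-82663\right) \left(- \frac{1}{130446}\right) = \frac{82663}{130446}$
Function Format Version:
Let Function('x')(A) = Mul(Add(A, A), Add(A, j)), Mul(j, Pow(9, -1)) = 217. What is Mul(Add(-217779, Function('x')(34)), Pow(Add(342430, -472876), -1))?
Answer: Rational(82663, 130446) ≈ 0.63370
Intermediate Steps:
j = 1953 (j = Mul(9, 217) = 1953)
Function('x')(A) = Mul(2, A, Add(1953, A)) (Function('x')(A) = Mul(Add(A, A), Add(A, 1953)) = Mul(Mul(2, A), Add(1953, A)) = Mul(2, A, Add(1953, A)))
Mul(Add(-217779, Function('x')(34)), Pow(Add(342430, -472876), -1)) = Mul(Add(-217779, Mul(2, 34, Add(1953, 34))), Pow(Add(342430, -472876), -1)) = Mul(Add(-217779, Mul(2, 34, 1987)), Pow(-130446, -1)) = Mul(Add(-217779, 135116), Rational(-1, 130446)) = Mul(-82663, Rational(-1, 130446)) = Rational(82663, 130446)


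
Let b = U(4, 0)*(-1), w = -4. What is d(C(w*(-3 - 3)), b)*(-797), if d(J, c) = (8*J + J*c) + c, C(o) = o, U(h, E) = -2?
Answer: -192874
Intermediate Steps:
b = 2 (b = -2*(-1) = 2)
d(J, c) = c + 8*J + J*c
d(C(w*(-3 - 3)), b)*(-797) = (2 + 8*(-4*(-3 - 3)) - 4*(-3 - 3)*2)*(-797) = (2 + 8*(-4*(-6)) - 4*(-6)*2)*(-797) = (2 + 8*24 + 24*2)*(-797) = (2 + 192 + 48)*(-797) = 242*(-797) = -192874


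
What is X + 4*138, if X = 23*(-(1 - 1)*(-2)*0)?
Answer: 552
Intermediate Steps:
X = 0 (X = 23*(-0*(-2)*0) = 23*(-1*0*0) = 23*(0*0) = 23*0 = 0)
X + 4*138 = 0 + 4*138 = 0 + 552 = 552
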